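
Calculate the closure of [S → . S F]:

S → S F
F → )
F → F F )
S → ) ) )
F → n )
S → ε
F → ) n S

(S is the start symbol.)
{ [S → . ) ) )], [S → . S F], [S → .] }

To compute CLOSURE, for each item [A → α.Bβ] where B is a non-terminal, add [B → .γ] for all productions B → γ; repeat for the newly added items until nothing changes.

Start with: [S → . S F]
  [S → . S F] has the dot before S: add [S → . ) ) )], [S → .]
No further items can be added.

CLOSURE = { [S → . ) ) )], [S → . S F], [S → .] }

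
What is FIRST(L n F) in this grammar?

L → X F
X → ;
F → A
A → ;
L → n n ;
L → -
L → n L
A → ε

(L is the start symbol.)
{ '-', ';', 'n' }

FIRST sets of the non-terminals involved (from the grammar, by fixed-point iteration):
  FIRST(L) = { '-', ';', 'n' }

To compute FIRST(L n F), process the symbols left to right:
Symbol L is a non-terminal. Add FIRST(L) \ {ε} = { '-', ';', 'n' }
L is not nullable (ε ∉ FIRST(L)), so stop here.
FIRST(L n F) = { '-', ';', 'n' }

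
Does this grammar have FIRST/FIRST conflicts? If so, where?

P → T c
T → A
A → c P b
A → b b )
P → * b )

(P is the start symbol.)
No FIRST/FIRST conflicts.

FIRST sets of the non-terminals at (or reachable through a nullable prefix from) the front of some alternative:
  FIRST(T) = { 'b', 'c' }

Productions for P:
  P → T c: FIRST = { 'b', 'c' }
  P → * b ): FIRST = { '*' }
Productions for A:
  A → c P b: FIRST = { 'c' }
  A → b b ): FIRST = { 'b' }
T has only one production, so no FIRST/FIRST conflict is possible there.

All alternatives of each non-terminal have pairwise disjoint FIRST sets.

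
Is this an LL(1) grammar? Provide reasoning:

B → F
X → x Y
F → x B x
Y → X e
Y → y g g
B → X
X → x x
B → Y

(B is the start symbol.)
Relevant sets:
  FIRST(F) = { 'x' }
  FIRST(X) = { 'x' }
  FIRST(Y) = { 'x', 'y' }

For B:
  PREDICT(B → F) = { 'x' }
  PREDICT(B → X) = { 'x' }
  PREDICT(B → Y) = { 'x', 'y' }
For X:
  PREDICT(X → x Y) = { 'x' }
  PREDICT(X → x x) = { 'x' }
For Y:
  PREDICT(Y → X e) = { 'x' }
  PREDICT(Y → y g g) = { 'y' }
F has a single production, so nothing to check there.

Conflict found: Predict set conflict for B: { 'x' }
The grammar is NOT LL(1).

Answer: No. Predict set conflict for B: { 'x' }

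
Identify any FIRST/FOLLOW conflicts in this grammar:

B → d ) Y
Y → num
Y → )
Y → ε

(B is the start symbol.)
A FIRST/FOLLOW conflict occurs when a non-terminal N has a nullable alternative N → β (β ⇒* ε) and another alternative N → α with FIRST(α) ∩ FOLLOW(N) ≠ ∅: on such a lookahead the parser cannot decide between expanding α and letting N vanish via β.

Nullable non-terminals: Y.

Y: nullable alternative(s) Y → ε; FOLLOW(Y) = { $ }
  Y → num: FIRST \ {ε} = { 'num' } — disjoint from FOLLOW(Y)
  Y → ): FIRST \ {ε} = { ')' } — disjoint from FOLLOW(Y)
  Y → ε: FIRST \ {ε} = { } — this is the only nullable alternative, skip

B has no nullable alternative, so no FIRST/FOLLOW check is needed there.

No FIRST/FOLLOW conflicts found.

Answer: No FIRST/FOLLOW conflicts.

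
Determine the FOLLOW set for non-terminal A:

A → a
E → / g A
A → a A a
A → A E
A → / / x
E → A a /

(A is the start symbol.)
{ $, '/', 'a' }

To compute FOLLOW(A), find every occurrence of A on a right-hand side N → α A β: add FIRST(β) \ {ε}, and if β is empty or nullable also add FOLLOW(N). Iterate to a fixed point.

A is the start symbol, so $ ∈ FOLLOW(A).
In E → / g A: A is at the end, add FOLLOW(E)
In A → a A a: A is followed by a, add FIRST(a) \ {ε} = { 'a' }
In A → A E: A is followed by E, add FIRST(E) \ {ε} = { '/', 'a' }
In E → A a /: A is followed by a '/', add FIRST(a '/') \ {ε} = { 'a' }

The FOLLOW sets referred to above (computed the same way, to a fixed point):
  FOLLOW(E) = { $, '/', 'a' }

Taking the union: FOLLOW(A) = { $, '/', 'a' }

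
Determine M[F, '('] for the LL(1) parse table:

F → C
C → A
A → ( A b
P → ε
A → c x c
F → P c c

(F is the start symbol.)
To find M[F, '('], we find productions for F where '(' is in the predict set (PREDICT(N → α) = (FIRST(α) \ {ε}) ∪ (FOLLOW(N) if α ⇒* ε)).

Relevant sets:
  FIRST(C) = { '(', 'c' }
  FIRST(P) = { ε }

F → C: PREDICT = { '(', 'c' }
  '(' is in predict set, so this production goes in M[F, '(']
F → P c c: PREDICT = { 'c' }

M[F, '('] = F → C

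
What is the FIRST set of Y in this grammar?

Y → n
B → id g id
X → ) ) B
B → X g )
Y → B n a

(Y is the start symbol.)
To compute FIRST(Y), examine every production with Y on the left-hand side, reading each right-hand side left to right until a non-nullable symbol is reached.

FIRST sets of the other non-terminals involved (by the same procedure, iterated to a fixed point):
  FIRST(B) = { ')', 'id' }

From Y → n:
  - n is a terminal: add 'n' and stop
From Y → B n a:
  - B is a non-terminal: add FIRST(B) \ {ε} = { ')', 'id' }
    B is not nullable, so stop

Collecting: FIRST(Y) = { ')', 'id', 'n' }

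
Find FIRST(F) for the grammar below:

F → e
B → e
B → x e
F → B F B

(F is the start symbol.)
FIRST sets of the other non-terminals involved (by the same procedure, iterated to a fixed point):
  FIRST(B) = { 'e', 'x' }

From F → e:
  - e is a terminal: add 'e' and stop
From F → B F B:
  - B is a non-terminal: add FIRST(B) \ {ε} = { 'e', 'x' }
    B is not nullable, so stop

Collecting: FIRST(F) = { 'e', 'x' }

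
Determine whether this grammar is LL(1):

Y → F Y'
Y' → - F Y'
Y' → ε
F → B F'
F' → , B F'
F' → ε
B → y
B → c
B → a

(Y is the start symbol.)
A grammar is LL(1) if for each non-terminal N with multiple productions, the predict sets of those productions are pairwise disjoint, where PREDICT(N → α) = (FIRST(α) \ {ε}) ∪ (FOLLOW(N) if α ⇒* ε).

Relevant sets:
  FOLLOW(Y') = { $ }
  FOLLOW(F') = { $, '-' }

For Y':
  PREDICT(Y' → '-' F Y') = { '-' }
  PREDICT(Y' → ε) = { $ }
For F':
  PREDICT(F' → ',' B F') = { ',' }
  PREDICT(F' → ε) = { $, '-' }
For B:
  PREDICT(B → y) = { 'y' }
  PREDICT(B → c) = { 'c' }
  PREDICT(B → a) = { 'a' }
Y, F have a single production, so nothing to check there.

All predict sets are disjoint. The grammar IS LL(1).

Answer: Yes, the grammar is LL(1).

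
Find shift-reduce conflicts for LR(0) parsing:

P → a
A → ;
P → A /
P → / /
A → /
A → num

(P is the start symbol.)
Yes — I1: [A → / .] vs [P → / . /]

Augment with P' → P and build the canonical LR(0) collection (I0 = CLOSURE({[P' → . P]}), then GOTO on every symbol after a dot until no new states appear). It has 9 states:
  I0: { [A → . /], [A → . ;], [A → . num], [P → . / /], [P → . A /], [P → . a], [P' → . P] }  — shift
  I1: { [A → / .], [P → / . /] }  — shift, reduce
  I2: { [A → ; .] }  — reduce
  I3: { [P → A . /] }  — shift
  I4: { [P' → P .] }  — accept
  I5: { [P → a .] }  — reduce
  I6: { [A → num .] }  — reduce
  I7: { [P → A / .] }  — reduce
  I8: { [P → / / .] }  — reduce

I1 contains reduce item [A → / .] and shift item [P → / . /] — shift-reduce conflict.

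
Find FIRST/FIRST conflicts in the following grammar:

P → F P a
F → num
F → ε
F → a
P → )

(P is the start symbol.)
FIRST sets of the non-terminals at (or reachable through a nullable prefix from) the front of some alternative:
  FIRST(F) = { 'a', 'num', ε }
  FIRST(P) = { ')', 'a', 'num' }

Productions for P:
  P → F P a: FIRST = { ')', 'a', 'num' }
  P → ): FIRST = { ')' }
Productions for F:
  F → num: FIRST = { 'num' }
  F → ε: FIRST = { ε }
  F → a: FIRST = { 'a' }

Conflict for P: P → F P a and P → )
  Overlap: { ')' }

Answer: Yes. P → F P a / P → ')' on { ')' }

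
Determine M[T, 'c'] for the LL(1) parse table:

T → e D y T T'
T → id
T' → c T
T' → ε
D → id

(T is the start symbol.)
To find M[T, 'c'], we find productions for T where 'c' is in the predict set (PREDICT(N → α) = (FIRST(α) \ {ε}) ∪ (FOLLOW(N) if α ⇒* ε)).

T → e D y T T': PREDICT = { 'e' }
T → id: PREDICT = { 'id' }

M[T, 'c'] is empty (no production applies)

Answer: Empty (error entry)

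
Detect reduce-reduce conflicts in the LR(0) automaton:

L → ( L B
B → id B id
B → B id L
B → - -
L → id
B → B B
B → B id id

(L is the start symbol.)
Yes — I12: [B → B id id .] vs [L → id .]

Augment with L' → L and build the canonical LR(0) collection (I0 = CLOSURE({[L' → . L]}), then GOTO on every symbol after a dot until no new states appear). It has 15 states:
  I0: { [L → . ( L B], [L → . id], [L' → . L] }  — shift
  I1: { [L → ( . L B], [L → . ( L B], [L → . id] }  — shift
  I2: { [L' → L .] }  — accept
  I3: { [L → id .] }  — reduce
  I4: { [B → . - -], [B → . B B], [B → . B id L], [B → . B id id], [B → . id B id], [L → ( L . B] }  — shift
  I5: { [B → - . -] }  — shift
  I6: { [B → . - -], [B → . B B], [B → . B id L], [B → . B id id], [B → . id B id], [B → B . B], [B → B . id L], [B → B . id id], [L → ( L B .] }  — shift, reduce
  I7: { [B → . - -], [B → . B B], [B → . B id L], [B → . B id id], [B → . id B id], [B → id . B id] }  — shift
  I8: { [B → . - -], [B → . B B], [B → . B id L], [B → . B id id], [B → . id B id], [B → B . B], [B → B . id L], [B → B . id id], [B → id B . id] }  — shift
  I9: { [B → . - -], [B → . B B], [B → . B id L], [B → . B id id], [B → . id B id], [B → B . B], [B → B . id L], [B → B . id id], [B → B B .] }  — shift, reduce
  I10: { [B → . - -], [B → . B B], [B → . B id L], [B → . B id id], [B → . id B id], [B → B id . L], [B → B id . id], [B → id . B id], [B → id B id .], [L → . ( L B], [L → . id] }  — shift, reduce
  I11: { [B → B id L .] }  — reduce
  I12: { [B → . - -], [B → . B B], [B → . B id L], [B → . B id id], [B → . id B id], [B → B id id .], [B → id . B id], [L → id .] }  — shift, 2 reduces
  I13: { [B → . - -], [B → . B B], [B → . B id L], [B → . B id id], [B → . id B id], [B → B id . L], [B → B id . id], [B → id . B id], [L → . ( L B], [L → . id] }  — shift
  I14: { [B → - - .] }  — reduce

I12 contains complete items [B → B id id .], [L → id .] — reduce-reduce conflict.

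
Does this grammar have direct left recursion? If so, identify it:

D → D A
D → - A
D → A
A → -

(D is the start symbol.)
D → D A: LEFT RECURSIVE (starts with D)
D → - A: starts with '-'
D → A: starts with A
A → -: starts with '-'

The grammar has direct left recursion on: D.

Answer: Yes, D is left-recursive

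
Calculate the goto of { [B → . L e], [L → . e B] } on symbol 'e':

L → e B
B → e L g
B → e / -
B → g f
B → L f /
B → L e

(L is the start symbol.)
{ [B → . L e], [B → . L f /], [B → . e / -], [B → . e L g], [B → . g f], [L → . e B], [L → e . B] }

GOTO(I, 'e') = CLOSURE({ [A → αX.β] : [A → α.Xβ] ∈ I, X = 'e' })

Items with dot before 'e', with the dot advanced:
  [L → . e B] → [L → e . B]
Closure of the advanced items:
  [L → e . B] has the dot before B: add [B → . e L g], [B → . e / -], [B → . g f], [B → . L f /], [B → . L e]
  [B → . L f /] has the dot before L: add [L → . e B]

GOTO = { [B → . L e], [B → . L f /], [B → . e / -], [B → . e L g], [B → . g f], [L → . e B], [L → e . B] }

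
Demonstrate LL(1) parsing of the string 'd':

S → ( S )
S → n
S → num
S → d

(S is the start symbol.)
LL(1) parsing maintains a stack (initially the start symbol over $) and the input. At each step: if the stack top is a terminal, match it against the current input token; if it is a non-terminal N, replace it with the RHS of M[N, lookahead] (the unique production whose predict set contains the lookahead).

Stack is shown with the top on the left.

Stack  Input  Action
--------------------
S $    d $    output S → d
d $    d $    match 'd'
$      $      accept

The string is accepted.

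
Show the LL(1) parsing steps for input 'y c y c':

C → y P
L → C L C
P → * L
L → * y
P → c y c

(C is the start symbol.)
Stack is shown with the top on the left.

Stack    Input      Action
--------------------------
C $      y c y c $  output C → y P
y P $    y c y c $  match 'y'
P $      c y c $    output P → c y c
c y c $  c y c $    match 'c'
y c $    y c $      match 'y'
c $      c $        match 'c'
$        $          accept

The string is accepted.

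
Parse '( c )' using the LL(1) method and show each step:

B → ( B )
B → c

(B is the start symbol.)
LL(1) parsing maintains a stack (initially the start symbol over $) and the input. At each step: if the stack top is a terminal, match it against the current input token; if it is a non-terminal N, replace it with the RHS of M[N, lookahead] (the unique production whose predict set contains the lookahead).

Stack is shown with the top on the left.

Stack    Input    Action
------------------------
B $      ( c ) $  output B → ( B )
( B ) $  ( c ) $  match '('
B ) $    c ) $    output B → c
c ) $    c ) $    match 'c'
) $      ) $      match ')'
$        $        accept

The string is accepted.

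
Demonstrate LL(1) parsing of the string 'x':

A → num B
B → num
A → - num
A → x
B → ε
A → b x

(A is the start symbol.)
Stack is shown with the top on the left.

Stack  Input  Action
--------------------
A $    x $    output A → x
x $    x $    match 'x'
$      $      accept

The string is accepted.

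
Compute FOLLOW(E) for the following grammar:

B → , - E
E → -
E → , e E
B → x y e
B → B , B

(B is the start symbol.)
In B → , - E: E is at the end, add FOLLOW(B)
In E → , e E: E is at the end; this adds FOLLOW(E) to itself — nothing new

The FOLLOW sets referred to above (computed the same way, to a fixed point):
  FOLLOW(B) = { $, ',' }

Taking the union: FOLLOW(E) = { $, ',' }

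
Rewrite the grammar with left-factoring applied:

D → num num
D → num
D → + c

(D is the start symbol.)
D → num D'
D' → num
D' → ε
D → + c

Left-factoring transforms A → αβ₁ | αβ₂ into A → αA' and A' → β₁ | β₂
(α is the longest common prefix among the alternatives). Repeat until
no nonterminal has two alternatives with a common prefix.

Round 1: D has alternatives sharing prefix 'num'. Introduce D': D → num D'
  Add: D' → num
  Add: D' → ε

No remaining common prefixes — done.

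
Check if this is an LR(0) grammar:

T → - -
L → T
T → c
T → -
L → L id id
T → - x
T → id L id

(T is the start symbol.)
A grammar is LR(0) if no state in the canonical LR(0) collection has:
  - both a shift item (dot before a terminal) and a complete item (shift-reduce conflict), or
  - two or more complete items (reduce-reduce conflict; the accept item [T' → T .] counts as a complete item here).

Augment with T' → T and build the canonical LR(0) collection (I0 = CLOSURE({[T' → . T]}), then GOTO on every symbol after a dot until no new states appear). It has 11 states:
  I0: { [T → . - -], [T → . - x], [T → . -], [T → . c], [T → . id L id], [T' → . T] }  — shift
  I1: { [T → - . -], [T → - . x], [T → - .] }  — shift, reduce
  I2: { [T' → T .] }  — accept
  I3: { [T → c .] }  — reduce
  I4: { [L → . L id id], [L → . T], [T → . - -], [T → . - x], [T → . -], [T → . c], [T → . id L id], [T → id . L id] }  — shift
  I5: { [L → L . id id], [T → id L . id] }  — shift
  I6: { [L → T .] }  — reduce
  I7: { [L → L id . id], [T → id L id .] }  — shift, reduce
  I8: { [L → L id id .] }  — reduce
  I9: { [T → - - .] }  — reduce
  I10: { [T → - x .] }  — reduce

Conflict in state I1:
  Shift-reduce conflict between [T → - .] and [T → - . -]
So the grammar is NOT LR(0).

Answer: No. Shift-reduce conflict between [T → - .] and [T → - . -]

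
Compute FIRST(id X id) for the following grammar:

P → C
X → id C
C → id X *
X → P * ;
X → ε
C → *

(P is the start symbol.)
{ 'id' }

To compute FIRST(id X id), process the symbols left to right:
Symbol id is a terminal. Add 'id' and stop.
FIRST(id X id) = { 'id' }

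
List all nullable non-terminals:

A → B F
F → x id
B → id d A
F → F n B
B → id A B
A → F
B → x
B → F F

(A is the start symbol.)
None

A non-terminal is nullable if it can derive ε (the empty string): either it has an ε-production, or it has a production whose right-hand side consists entirely of nullable non-terminals.

There are no ε-productions, so no non-terminal can derive ε.
No non-terminals are nullable.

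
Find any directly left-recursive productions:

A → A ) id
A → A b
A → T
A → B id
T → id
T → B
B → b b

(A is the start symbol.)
Yes, A is left-recursive

Direct left recursion occurs when N → N α for some non-terminal N (the right-hand side begins with the left-hand side itself).

A → A ) id: LEFT RECURSIVE (starts with A)
A → A b: LEFT RECURSIVE (starts with A)
A → T: starts with T
A → B id: starts with B
T → id: starts with id
T → B: starts with B
B → b b: starts with b

The grammar has direct left recursion on: A.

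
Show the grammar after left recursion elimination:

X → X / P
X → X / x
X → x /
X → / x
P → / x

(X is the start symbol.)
X → x / X'
X → / x X'
X' → / P X'
X' → / x X'
X' → ε
P → / x

X is directly left-recursive. The standard transformation for
  A → A α₁ | ... | A α_m | β₁ | ... | β_n
is
  A  → β₁ A' | ... | β_n A'
  A' → α₁ A' | ... | α_m A' | ε

X → x / becomes X → x / X'
X → / x becomes X → / x X'
X → X / P becomes X' → / P X'
X → X / x becomes X' → / x X'
Add X' → ε

Productions for other non-terminals are unchanged:
  P → / x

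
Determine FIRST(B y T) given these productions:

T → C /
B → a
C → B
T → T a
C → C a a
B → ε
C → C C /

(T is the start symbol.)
FIRST sets of the non-terminals involved (from the grammar, by fixed-point iteration):
  FIRST(B) = { 'a', ε }

To compute FIRST(B y T), process the symbols left to right:
Symbol B is a non-terminal. Add FIRST(B) \ {ε} = { 'a' }
B is nullable (ε ∈ FIRST(B)), continue to the next symbol.
Symbol y is a terminal. Add 'y' and stop.
FIRST(B y T) = { 'a', 'y' }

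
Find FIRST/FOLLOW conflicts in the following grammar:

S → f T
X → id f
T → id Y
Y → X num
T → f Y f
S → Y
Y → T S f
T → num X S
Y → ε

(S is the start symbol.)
Nullable non-terminals: S, Y.
FIRST sets used below: FIRST(Y) = { 'f', 'id', 'num', ε }, FIRST(X) = { 'id' }, FIRST(T) = { 'f', 'id', 'num' }

S: nullable alternative(s) S → Y; FOLLOW(S) = { $, 'f', 'id', 'num' }
  S → f T: FIRST \ {ε} = { 'f' } — overlaps FOLLOW(S) on { 'f' }: CONFLICT
  S → Y: FIRST \ {ε} = { 'f', 'id', 'num' } — this is the only nullable alternative, skip

Y: nullable alternative(s) Y → ε; FOLLOW(Y) = { $, 'f', 'id', 'num' }
  Y → X num: FIRST \ {ε} = { 'id' } — overlaps FOLLOW(Y) on { 'id' }: CONFLICT
  Y → T S f: FIRST \ {ε} = { 'f', 'id', 'num' } — overlaps FOLLOW(Y) on { 'f', 'id', 'num' }: CONFLICT
  Y → ε: FIRST \ {ε} = { } — this is the only nullable alternative, skip

T, X have no nullable alternative, so no FIRST/FOLLOW check is needed there.

So the grammar has 3 FIRST/FOLLOW conflicts (marked CONFLICT above).

Answer: Yes. S → f T with FOLLOW(S) on { 'f' }; Y → X num with FOLLOW(Y) on { 'id' }; Y → T S f with FOLLOW(Y) on { 'f', 'id', 'num' }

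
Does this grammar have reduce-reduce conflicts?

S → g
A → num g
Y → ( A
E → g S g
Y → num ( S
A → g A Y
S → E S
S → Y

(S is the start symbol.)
No reduce-reduce conflicts

A reduce-reduce conflict occurs when an LR(0) state has two complete items [A → α .] and [B → β .] — both call for a reduction, and with no lookahead the parser cannot choose between them.

Augment with S' → S and build the canonical LR(0) collection (I0 = CLOSURE({[S' → . S]}), then GOTO on every symbol after a dot until no new states appear). It has 18 states:
  I0: { [E → . g S g], [S → . E S], [S → . Y], [S → . g], [S' → . S], [Y → . ( A], [Y → . num ( S] }  — shift
  I1: { [A → . g A Y], [A → . num g], [Y → ( . A] }  — shift
  I2: { [E → . g S g], [S → . E S], [S → . Y], [S → . g], [S → E . S], [Y → . ( A], [Y → . num ( S] }  — shift
  I3: { [S' → S .] }  — accept
  I4: { [S → Y .] }  — reduce
  I5: { [E → . g S g], [E → g . S g], [S → . E S], [S → . Y], [S → . g], [S → g .], [Y → . ( A], [Y → . num ( S] }  — shift, reduce
  I6: { [Y → num . ( S] }  — shift
  I7: { [E → . g S g], [S → . E S], [S → . Y], [S → . g], [Y → . ( A], [Y → . num ( S], [Y → num ( . S] }  — shift
  I8: { [Y → num ( S .] }  — reduce
  I9: { [E → g S . g] }  — shift
  I10: { [E → g S g .] }  — reduce
  I11: { [S → E S .] }  — reduce
  I12: { [Y → ( A .] }  — reduce
  I13: { [A → . g A Y], [A → . num g], [A → g . A Y] }  — shift
  I14: { [A → num . g] }  — shift
  I15: { [A → num g .] }  — reduce
  I16: { [A → g A . Y], [Y → . ( A], [Y → . num ( S] }  — shift
  I17: { [A → g A Y .] }  — reduce

No state contains more than one complete item.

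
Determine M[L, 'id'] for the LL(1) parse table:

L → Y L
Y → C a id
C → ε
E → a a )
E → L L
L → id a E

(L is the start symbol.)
L → id a E

To find M[L, 'id'], we find productions for L where 'id' is in the predict set (PREDICT(N → α) = (FIRST(α) \ {ε}) ∪ (FOLLOW(N) if α ⇒* ε)).

Relevant sets:
  FIRST(Y) = { 'a' }

L → Y L: PREDICT = { 'a' }
L → id a E: PREDICT = { 'id' }
  'id' is in predict set, so this production goes in M[L, 'id']

M[L, 'id'] = L → id a E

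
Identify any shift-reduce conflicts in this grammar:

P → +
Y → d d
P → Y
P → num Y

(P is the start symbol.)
Augment with P' → P and build the canonical LR(0) collection (I0 = CLOSURE({[P' → . P]}), then GOTO on every symbol after a dot until no new states appear). It has 8 states:
  I0: { [P → . +], [P → . Y], [P → . num Y], [P' → . P], [Y → . d d] }  — shift
  I1: { [P → + .] }  — reduce
  I2: { [P' → P .] }  — accept
  I3: { [P → Y .] }  — reduce
  I4: { [Y → d . d] }  — shift
  I5: { [P → num . Y], [Y → . d d] }  — shift
  I6: { [P → num Y .] }  — reduce
  I7: { [Y → d d .] }  — reduce

No state contains both a complete item and a shift item.

Answer: No shift-reduce conflicts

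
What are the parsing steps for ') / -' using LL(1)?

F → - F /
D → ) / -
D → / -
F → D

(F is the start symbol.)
Stack is shown with the top on the left.

Stack    Input    Action
------------------------
F $      ) / - $  output F → D
D $      ) / - $  output D → ) / -
) / - $  ) / - $  match ')'
/ - $    / - $    match '/'
- $      - $      match '-'
$        $        accept

The string is accepted.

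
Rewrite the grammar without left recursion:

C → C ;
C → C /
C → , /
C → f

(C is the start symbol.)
C is directly left-recursive. The standard transformation for
  A → A α₁ | ... | A α_m | β₁ | ... | β_n
is
  A  → β₁ A' | ... | β_n A'
  A' → α₁ A' | ... | α_m A' | ε

C → , / becomes C → , / C'
C → f becomes C → f C'
C → C ; becomes C' → ; C'
C → C / becomes C' → / C'
Add C' → ε

Resulting grammar:
C → , / C'
C → f C'
C' → ; C'
C' → / C'
C' → ε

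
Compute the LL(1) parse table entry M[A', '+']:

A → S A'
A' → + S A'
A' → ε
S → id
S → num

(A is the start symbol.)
A' → + S A'

To find M[A', '+'], we find productions for A' where '+' is in the predict set (PREDICT(N → α) = (FIRST(α) \ {ε}) ∪ (FOLLOW(N) if α ⇒* ε)).

Relevant sets:
  FOLLOW(A') = { $ }

A' → + S A': PREDICT = { '+' }
  '+' is in predict set, so this production goes in M[A', '+']
A' → ε: PREDICT = { $ }

M[A', '+'] = A' → + S A'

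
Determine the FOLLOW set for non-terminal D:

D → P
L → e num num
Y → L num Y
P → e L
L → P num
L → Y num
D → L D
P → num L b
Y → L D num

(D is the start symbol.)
To compute FOLLOW(D), find every occurrence of D on a right-hand side N → α D β: add FIRST(β) \ {ε}, and if β is empty or nullable also add FOLLOW(N). Iterate to a fixed point.

D is the start symbol, so $ ∈ FOLLOW(D).
In D → L D: D is at the end; this adds FOLLOW(D) to itself — nothing new
In Y → L D num: D is followed by num, add FIRST(num) \ {ε} = { 'num' }

Taking the union: FOLLOW(D) = { $, 'num' }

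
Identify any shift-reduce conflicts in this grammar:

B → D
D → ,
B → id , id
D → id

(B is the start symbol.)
Yes — I4: [D → id .] vs [B → id . , id]

A shift-reduce conflict occurs when an LR(0) state has both:
  - a complete (reduce) item [A → α .] (dot at the end), and
  - a shift item [B → β . c γ] (dot before a terminal).

Augment with B' → B and build the canonical LR(0) collection (I0 = CLOSURE({[B' → . B]}), then GOTO on every symbol after a dot until no new states appear). It has 7 states:
  I0: { [B → . D], [B → . id , id], [B' → . B], [D → . ,], [D → . id] }  — shift
  I1: { [D → , .] }  — reduce
  I2: { [B' → B .] }  — accept
  I3: { [B → D .] }  — reduce
  I4: { [B → id . , id], [D → id .] }  — shift, reduce
  I5: { [B → id , . id] }  — shift
  I6: { [B → id , id .] }  — reduce

I4 contains reduce item [D → id .] and shift item [B → id . , id] — shift-reduce conflict.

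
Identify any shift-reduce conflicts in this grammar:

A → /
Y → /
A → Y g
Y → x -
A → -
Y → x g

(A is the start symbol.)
Augment with A' → A and build the canonical LR(0) collection (I0 = CLOSURE({[A' → . A]}), then GOTO on every symbol after a dot until no new states appear). It has 9 states:
  I0: { [A → . -], [A → . /], [A → . Y g], [A' → . A], [Y → . /], [Y → . x -], [Y → . x g] }  — shift
  I1: { [A → - .] }  — reduce
  I2: { [A → / .], [Y → / .] }  — 2 reduces
  I3: { [A' → A .] }  — accept
  I4: { [A → Y . g] }  — shift
  I5: { [Y → x . -], [Y → x . g] }  — shift
  I6: { [Y → x - .] }  — reduce
  I7: { [Y → x g .] }  — reduce
  I8: { [A → Y g .] }  — reduce

No state contains both a complete item and a shift item.

Answer: No shift-reduce conflicts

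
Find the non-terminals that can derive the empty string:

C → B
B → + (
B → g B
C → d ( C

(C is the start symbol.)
None

There are no ε-productions, so no non-terminal can derive ε.
No non-terminals are nullable.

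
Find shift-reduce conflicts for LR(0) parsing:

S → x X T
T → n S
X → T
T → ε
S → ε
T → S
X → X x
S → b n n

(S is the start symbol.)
Yes — I0: [S → .] vs [S → . b n n]; I3: [S → .] vs [S → . b n n]; I6: [S → .] vs [S → . b n n]; I7: [S → .] vs [S → . b n n]; I10: [S → .] vs [S → . b n n]

Augment with S' → S and build the canonical LR(0) collection (I0 = CLOSURE({[S' → . S]}), then GOTO on every symbol after a dot until no new states appear). It has 13 states:
  I0: { [S → . b n n], [S → . x X T], [S → .], [S' → . S] }  — shift, reduce
  I1: { [S' → S .] }  — accept
  I2: { [S → b . n n] }  — shift
  I3: { [S → . b n n], [S → . x X T], [S → .], [S → x . X T], [T → . S], [T → . n S], [T → .], [X → . T], [X → . X x] }  — shift, 2 reduces
  I4: { [T → S .] }  — reduce
  I5: { [X → T .] }  — reduce
  I6: { [S → . b n n], [S → . x X T], [S → .], [S → x X . T], [T → . S], [T → . n S], [T → .], [X → X . x] }  — shift, 2 reduces
  I7: { [S → . b n n], [S → . x X T], [S → .], [T → n . S] }  — shift, reduce
  I8: { [T → n S .] }  — reduce
  I9: { [S → x X T .] }  — reduce
  I10: { [S → . b n n], [S → . x X T], [S → .], [S → x . X T], [T → . S], [T → . n S], [T → .], [X → . T], [X → . X x], [X → X x .] }  — shift, 3 reduces
  I11: { [S → b n . n] }  — shift
  I12: { [S → b n n .] }  — reduce

I0 contains reduce item [S → .] and shift items [S → . b n n], [S → . x X T] — shift-reduce conflict.
I3 contains reduce items [S → .], [T → .] and shift items [S → . b n n], [S → . x X T], [T → . n S] — shift-reduce conflict.
I6 contains reduce items [S → .], [T → .] and shift items [S → . b n n], [S → . x X T], [T → . n S], [X → X . x] — shift-reduce conflict.
I7 contains reduce item [S → .] and shift items [S → . b n n], [S → . x X T] — shift-reduce conflict.
I10 contains reduce items [S → .], [T → .], [X → X x .] and shift items [S → . b n n], [S → . x X T], [T → . n S] — shift-reduce conflict.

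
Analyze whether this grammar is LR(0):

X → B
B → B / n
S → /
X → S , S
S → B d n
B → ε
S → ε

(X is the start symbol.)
No. Shift-reduce conflict between [B → .] and [S → . /]

A grammar is LR(0) if no state in the canonical LR(0) collection has:
  - both a shift item (dot before a terminal) and a complete item (shift-reduce conflict), or
  - two or more complete items (reduce-reduce conflict; the accept item [X' → X .] counts as a complete item here).

Augment with X' → X and build the canonical LR(0) collection (I0 = CLOSURE({[X' → . X]}), then GOTO on every symbol after a dot until no new states appear). It has 12 states:
  I0: { [B → . B / n], [B → .], [S → . /], [S → . B d n], [S → .], [X → . B], [X → . S , S], [X' → . X] }  — shift, 2 reduces
  I1: { [S → / .] }  — reduce
  I2: { [B → B . / n], [S → B . d n], [X → B .] }  — shift, reduce
  I3: { [X → S . , S] }  — shift
  I4: { [X' → X .] }  — accept
  I5: { [B → . B / n], [B → .], [S → . /], [S → . B d n], [S → .], [X → S , . S] }  — shift, 2 reduces
  I6: { [B → B . / n], [S → B . d n] }  — shift
  I7: { [X → S , S .] }  — reduce
  I8: { [B → B / . n] }  — shift
  I9: { [S → B d . n] }  — shift
  I10: { [S → B d n .] }  — reduce
  I11: { [B → B / n .] }  — reduce

Conflict in state I0:
  Shift-reduce conflict between [B → .] and [S → . /]
So the grammar is NOT LR(0).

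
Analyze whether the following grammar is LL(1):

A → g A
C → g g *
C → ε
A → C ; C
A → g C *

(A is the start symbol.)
A grammar is LL(1) if for each non-terminal N with multiple productions, the predict sets of those productions are pairwise disjoint, where PREDICT(N → α) = (FIRST(α) \ {ε}) ∪ (FOLLOW(N) if α ⇒* ε).

Relevant sets:
  FIRST(C) = { 'g', ε }
  FOLLOW(C) = { $, '*', ';' }

For A:
  PREDICT(A → g A) = { 'g' }
  PREDICT(A → C ';' C) = { ';', 'g' }
  PREDICT(A → g C '*') = { 'g' }
For C:
  PREDICT(C → g g '*') = { 'g' }
  PREDICT(C → ε) = { $, '*', ';' }

Conflict found: Predict set conflict for A: { 'g' }
The grammar is NOT LL(1).

Answer: No. Predict set conflict for A: { 'g' }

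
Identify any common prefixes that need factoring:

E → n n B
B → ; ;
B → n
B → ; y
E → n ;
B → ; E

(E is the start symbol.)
Yes, E has productions with common prefix 'n'; B has productions with common prefix ';'

Left-factoring is needed when two productions for the same non-terminal
share a common prefix on the right-hand side.

Productions for E:
  E → n n B
  E → n ;
Productions for B:
  B → ; ;
  B → n
  B → ; y
  B → ; E

Found common prefix 'n' in productions for E
Found common prefix ';' in productions for B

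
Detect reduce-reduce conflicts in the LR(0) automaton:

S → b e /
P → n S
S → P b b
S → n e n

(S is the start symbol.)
No reduce-reduce conflicts

Augment with S' → S and build the canonical LR(0) collection (I0 = CLOSURE({[S' → . S]}), then GOTO on every symbol after a dot until no new states appear). It has 12 states:
  I0: { [P → . n S], [S → . P b b], [S → . b e /], [S → . n e n], [S' → . S] }  — shift
  I1: { [S → P . b b] }  — shift
  I2: { [S' → S .] }  — accept
  I3: { [S → b . e /] }  — shift
  I4: { [P → . n S], [P → n . S], [S → . P b b], [S → . b e /], [S → . n e n], [S → n . e n] }  — shift
  I5: { [P → n S .] }  — reduce
  I6: { [S → n e . n] }  — shift
  I7: { [S → n e n .] }  — reduce
  I8: { [S → b e . /] }  — shift
  I9: { [S → b e / .] }  — reduce
  I10: { [S → P b . b] }  — shift
  I11: { [S → P b b .] }  — reduce

No state contains more than one complete item.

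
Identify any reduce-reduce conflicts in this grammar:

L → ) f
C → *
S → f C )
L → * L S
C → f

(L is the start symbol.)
Augment with L' → L and build the canonical LR(0) collection (I0 = CLOSURE({[L' → . L]}), then GOTO on every symbol after a dot until no new states appear). It has 12 states:
  I0: { [L → . ) f], [L → . * L S], [L' → . L] }  — shift
  I1: { [L → ) . f] }  — shift
  I2: { [L → * . L S], [L → . ) f], [L → . * L S] }  — shift
  I3: { [L' → L .] }  — accept
  I4: { [L → * L . S], [S → . f C )] }  — shift
  I5: { [L → * L S .] }  — reduce
  I6: { [C → . *], [C → . f], [S → f . C )] }  — shift
  I7: { [C → * .] }  — reduce
  I8: { [S → f C . )] }  — shift
  I9: { [C → f .] }  — reduce
  I10: { [S → f C ) .] }  — reduce
  I11: { [L → ) f .] }  — reduce

No state contains more than one complete item.

Answer: No reduce-reduce conflicts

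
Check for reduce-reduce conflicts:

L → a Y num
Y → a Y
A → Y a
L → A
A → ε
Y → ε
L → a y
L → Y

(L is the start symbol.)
A reduce-reduce conflict occurs when an LR(0) state has two complete items [A → α .] and [B → β .] — both call for a reduction, and with no lookahead the parser cannot choose between them.

Augment with L' → L and build the canonical LR(0) collection (I0 = CLOSURE({[L' → . L]}), then GOTO on every symbol after a dot until no new states appear). It has 11 states:
  I0: { [A → . Y a], [A → .], [L → . A], [L → . Y], [L → . a Y num], [L → . a y], [L' → . L], [Y → . a Y], [Y → .] }  — shift, 2 reduces
  I1: { [L → A .] }  — reduce
  I2: { [L' → L .] }  — accept
  I3: { [A → Y . a], [L → Y .] }  — shift, reduce
  I4: { [L → a . Y num], [L → a . y], [Y → . a Y], [Y → .], [Y → a . Y] }  — shift, reduce
  I5: { [L → a Y . num], [Y → a Y .] }  — shift, reduce
  I6: { [Y → . a Y], [Y → .], [Y → a . Y] }  — shift, reduce
  I7: { [L → a y .] }  — reduce
  I8: { [Y → a Y .] }  — reduce
  I9: { [L → a Y num .] }  — reduce
  I10: { [A → Y a .] }  — reduce

I0 contains complete items [A → .], [Y → .] — reduce-reduce conflict.

Answer: Yes — I0: [A → .] vs [Y → .]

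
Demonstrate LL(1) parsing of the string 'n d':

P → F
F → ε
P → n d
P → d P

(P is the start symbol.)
Stack is shown with the top on the left.

Stack  Input  Action
--------------------
P $    n d $  output P → n d
n d $  n d $  match 'n'
d $    d $    match 'd'
$      $      accept

The string is accepted.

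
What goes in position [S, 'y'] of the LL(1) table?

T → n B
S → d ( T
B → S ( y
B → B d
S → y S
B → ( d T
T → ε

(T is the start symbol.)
To find M[S, 'y'], we find productions for S where 'y' is in the predict set (PREDICT(N → α) = (FIRST(α) \ {ε}) ∪ (FOLLOW(N) if α ⇒* ε)).

S → d ( T: PREDICT = { 'd' }
S → y S: PREDICT = { 'y' }
  'y' is in predict set, so this production goes in M[S, 'y']

M[S, 'y'] = S → y S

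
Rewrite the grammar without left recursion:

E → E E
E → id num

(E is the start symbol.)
E is directly left-recursive. The standard transformation for
  A → A α₁ | ... | A α_m | β₁ | ... | β_n
is
  A  → β₁ A' | ... | β_n A'
  A' → α₁ A' | ... | α_m A' | ε

E → id num becomes E → id num E'
E → E E becomes E' → E E'
Add E' → ε

Resulting grammar:
E → id num E'
E' → E E'
E' → ε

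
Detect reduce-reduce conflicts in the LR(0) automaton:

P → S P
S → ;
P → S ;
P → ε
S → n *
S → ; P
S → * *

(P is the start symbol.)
A reduce-reduce conflict occurs when an LR(0) state has two complete items [A → α .] and [B → β .] — both call for a reduction, and with no lookahead the parser cannot choose between them.

Augment with P' → P and build the canonical LR(0) collection (I0 = CLOSURE({[P' → . P]}), then GOTO on every symbol after a dot until no new states appear). It has 11 states:
  I0: { [P → . S ;], [P → . S P], [P → .], [P' → . P], [S → . * *], [S → . ; P], [S → . ;], [S → . n *] }  — shift, reduce
  I1: { [S → * . *] }  — shift
  I2: { [P → . S ;], [P → . S P], [P → .], [S → . * *], [S → . ; P], [S → . ;], [S → . n *], [S → ; . P], [S → ; .] }  — shift, 2 reduces
  I3: { [P' → P .] }  — accept
  I4: { [P → . S ;], [P → . S P], [P → .], [P → S . ;], [P → S . P], [S → . * *], [S → . ; P], [S → . ;], [S → . n *] }  — shift, reduce
  I5: { [S → n . *] }  — shift
  I6: { [S → n * .] }  — reduce
  I7: { [P → . S ;], [P → . S P], [P → .], [P → S ; .], [S → . * *], [S → . ; P], [S → . ;], [S → . n *], [S → ; . P], [S → ; .] }  — shift, 3 reduces
  I8: { [P → S P .] }  — reduce
  I9: { [S → ; P .] }  — reduce
  I10: { [S → * * .] }  — reduce

I2 contains complete items [P → .], [S → ; .] — reduce-reduce conflict.
I7 contains complete items [P → .], [P → S ; .], [S → ; .] — reduce-reduce conflict.

Answer: Yes — I2: [P → .] vs [S → ; .]; I7: [P → .] vs [P → S ; .]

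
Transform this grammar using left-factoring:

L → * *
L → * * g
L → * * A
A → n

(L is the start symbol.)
L → * * L'
L' → ε
L' → g
L' → A
A → n

Left-factoring transforms A → αβ₁ | αβ₂ into A → αA' and A' → β₁ | β₂
(α is the longest common prefix among the alternatives). Repeat until
no nonterminal has two alternatives with a common prefix.

Round 1: L has alternatives sharing prefix '* *'. Introduce L': L → * * L'
  Add: L' → ε
  Add: L' → g
  Add: L' → A

No remaining common prefixes — done.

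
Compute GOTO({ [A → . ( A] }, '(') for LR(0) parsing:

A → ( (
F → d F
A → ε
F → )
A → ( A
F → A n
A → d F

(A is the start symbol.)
{ [A → ( . A], [A → . ( (], [A → . ( A], [A → . d F], [A → .] }

GOTO(I, '(') = CLOSURE({ [A → αX.β] : [A → α.Xβ] ∈ I, X = '(' })

Items with dot before '(', with the dot advanced:
  [A → . ( A] → [A → ( . A]
Closure of the advanced items:
  [A → ( . A] has the dot before A: add [A → . ( (], [A → .], [A → . ( A], [A → . d F]

GOTO = { [A → ( . A], [A → . ( (], [A → . ( A], [A → . d F], [A → .] }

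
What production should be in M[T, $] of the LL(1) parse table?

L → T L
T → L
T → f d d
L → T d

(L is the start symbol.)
Empty (error entry)

To find M[T, $], we find productions for T where $ is in the predict set (PREDICT(N → α) = (FIRST(α) \ {ε}) ∪ (FOLLOW(N) if α ⇒* ε)).

Relevant sets:
  FIRST(L) = { 'f' }

T → L: PREDICT = { 'f' }
T → f d d: PREDICT = { 'f' }

M[T, $] is empty (no production applies)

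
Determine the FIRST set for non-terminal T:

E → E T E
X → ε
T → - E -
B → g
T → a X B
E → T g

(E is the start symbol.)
From T → - E -:
  - '-' is a terminal: add '-' and stop
From T → a X B:
  - a is a terminal: add 'a' and stop

Collecting: FIRST(T) = { '-', 'a' }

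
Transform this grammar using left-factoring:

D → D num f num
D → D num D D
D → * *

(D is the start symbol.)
D → D num D'
D' → f num
D' → D D
D → * *

Left-factoring transforms A → αβ₁ | αβ₂ into A → αA' and A' → β₁ | β₂
(α is the longest common prefix among the alternatives). Repeat until
no nonterminal has two alternatives with a common prefix.

Round 1: D has alternatives sharing prefix 'D num'. Introduce D': D → D num D'
  Add: D' → f num
  Add: D' → D D

No remaining common prefixes — done.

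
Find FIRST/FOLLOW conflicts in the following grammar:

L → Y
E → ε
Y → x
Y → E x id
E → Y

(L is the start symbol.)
Yes. E → Y with FOLLOW(E) on { 'x' }

A FIRST/FOLLOW conflict occurs when a non-terminal N has a nullable alternative N → β (β ⇒* ε) and another alternative N → α with FIRST(α) ∩ FOLLOW(N) ≠ ∅: on such a lookahead the parser cannot decide between expanding α and letting N vanish via β.

Nullable non-terminals: E.
FIRST sets used below: FIRST(Y) = { 'x' }

E: nullable alternative(s) E → ε; FOLLOW(E) = { 'x' }
  E → ε: FIRST \ {ε} = { } — this is the only nullable alternative, skip
  E → Y: FIRST \ {ε} = { 'x' } — overlaps FOLLOW(E) on { 'x' }: CONFLICT

L, Y have no nullable alternative, so no FIRST/FOLLOW check is needed there.

So the grammar has 1 FIRST/FOLLOW conflict (marked CONFLICT above).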